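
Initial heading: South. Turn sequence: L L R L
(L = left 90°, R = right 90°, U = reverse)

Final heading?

Answer: Final heading: North

Derivation:
Start: South
  L (left (90° counter-clockwise)) -> East
  L (left (90° counter-clockwise)) -> North
  R (right (90° clockwise)) -> East
  L (left (90° counter-clockwise)) -> North
Final: North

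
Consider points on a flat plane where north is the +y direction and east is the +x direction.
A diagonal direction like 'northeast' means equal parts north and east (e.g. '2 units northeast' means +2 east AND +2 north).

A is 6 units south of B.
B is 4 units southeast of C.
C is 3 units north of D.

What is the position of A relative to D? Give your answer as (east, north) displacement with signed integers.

Answer: A is at (east=4, north=-7) relative to D.

Derivation:
Place D at the origin (east=0, north=0).
  C is 3 units north of D: delta (east=+0, north=+3); C at (east=0, north=3).
  B is 4 units southeast of C: delta (east=+4, north=-4); B at (east=4, north=-1).
  A is 6 units south of B: delta (east=+0, north=-6); A at (east=4, north=-7).
Therefore A relative to D: (east=4, north=-7).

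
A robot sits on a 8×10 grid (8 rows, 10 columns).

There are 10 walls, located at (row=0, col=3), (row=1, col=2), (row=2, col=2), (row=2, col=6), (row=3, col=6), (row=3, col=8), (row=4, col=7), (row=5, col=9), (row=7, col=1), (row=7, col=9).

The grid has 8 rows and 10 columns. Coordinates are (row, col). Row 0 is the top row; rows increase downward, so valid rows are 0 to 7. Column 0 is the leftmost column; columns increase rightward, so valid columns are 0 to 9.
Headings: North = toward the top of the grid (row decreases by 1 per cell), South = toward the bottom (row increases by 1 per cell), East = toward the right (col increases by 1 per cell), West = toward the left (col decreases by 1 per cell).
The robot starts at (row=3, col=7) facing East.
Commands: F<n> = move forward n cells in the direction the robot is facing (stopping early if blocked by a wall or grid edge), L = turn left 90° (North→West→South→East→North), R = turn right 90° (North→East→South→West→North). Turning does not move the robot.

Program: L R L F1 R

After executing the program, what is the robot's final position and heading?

Answer: Final position: (row=2, col=7), facing East

Derivation:
Start: (row=3, col=7), facing East
  L: turn left, now facing North
  R: turn right, now facing East
  L: turn left, now facing North
  F1: move forward 1, now at (row=2, col=7)
  R: turn right, now facing East
Final: (row=2, col=7), facing East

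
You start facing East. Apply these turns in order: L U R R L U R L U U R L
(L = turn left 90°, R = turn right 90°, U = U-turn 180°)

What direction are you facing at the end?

Start: East
  L (left (90° counter-clockwise)) -> North
  U (U-turn (180°)) -> South
  R (right (90° clockwise)) -> West
  R (right (90° clockwise)) -> North
  L (left (90° counter-clockwise)) -> West
  U (U-turn (180°)) -> East
  R (right (90° clockwise)) -> South
  L (left (90° counter-clockwise)) -> East
  U (U-turn (180°)) -> West
  U (U-turn (180°)) -> East
  R (right (90° clockwise)) -> South
  L (left (90° counter-clockwise)) -> East
Final: East

Answer: Final heading: East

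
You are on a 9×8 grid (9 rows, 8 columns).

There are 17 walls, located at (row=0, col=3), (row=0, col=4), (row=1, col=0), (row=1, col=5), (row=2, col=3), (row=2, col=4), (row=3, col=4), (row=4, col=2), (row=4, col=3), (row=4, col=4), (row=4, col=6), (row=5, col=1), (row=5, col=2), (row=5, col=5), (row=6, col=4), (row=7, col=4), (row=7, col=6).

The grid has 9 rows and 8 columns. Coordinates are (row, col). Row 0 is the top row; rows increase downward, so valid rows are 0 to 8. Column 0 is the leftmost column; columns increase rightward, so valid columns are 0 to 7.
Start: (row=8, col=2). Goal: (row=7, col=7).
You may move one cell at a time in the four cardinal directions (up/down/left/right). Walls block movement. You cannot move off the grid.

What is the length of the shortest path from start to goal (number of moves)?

Answer: Shortest path length: 6

Derivation:
BFS from (row=8, col=2) until reaching (row=7, col=7):
  Distance 0: (row=8, col=2)
  Distance 1: (row=7, col=2), (row=8, col=1), (row=8, col=3)
  Distance 2: (row=6, col=2), (row=7, col=1), (row=7, col=3), (row=8, col=0), (row=8, col=4)
  Distance 3: (row=6, col=1), (row=6, col=3), (row=7, col=0), (row=8, col=5)
  Distance 4: (row=5, col=3), (row=6, col=0), (row=7, col=5), (row=8, col=6)
  Distance 5: (row=5, col=0), (row=5, col=4), (row=6, col=5), (row=8, col=7)
  Distance 6: (row=4, col=0), (row=6, col=6), (row=7, col=7)  <- goal reached here
One shortest path (6 moves): (row=8, col=2) -> (row=8, col=3) -> (row=8, col=4) -> (row=8, col=5) -> (row=8, col=6) -> (row=8, col=7) -> (row=7, col=7)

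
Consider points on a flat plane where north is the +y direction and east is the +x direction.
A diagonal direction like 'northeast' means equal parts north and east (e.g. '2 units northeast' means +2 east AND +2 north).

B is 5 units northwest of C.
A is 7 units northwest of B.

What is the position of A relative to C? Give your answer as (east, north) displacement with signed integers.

Answer: A is at (east=-12, north=12) relative to C.

Derivation:
Place C at the origin (east=0, north=0).
  B is 5 units northwest of C: delta (east=-5, north=+5); B at (east=-5, north=5).
  A is 7 units northwest of B: delta (east=-7, north=+7); A at (east=-12, north=12).
Therefore A relative to C: (east=-12, north=12).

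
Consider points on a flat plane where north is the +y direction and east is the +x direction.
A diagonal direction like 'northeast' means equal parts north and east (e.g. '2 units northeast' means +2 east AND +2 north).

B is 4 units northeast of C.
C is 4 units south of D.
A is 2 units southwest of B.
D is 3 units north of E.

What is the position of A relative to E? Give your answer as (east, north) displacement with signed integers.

Place E at the origin (east=0, north=0).
  D is 3 units north of E: delta (east=+0, north=+3); D at (east=0, north=3).
  C is 4 units south of D: delta (east=+0, north=-4); C at (east=0, north=-1).
  B is 4 units northeast of C: delta (east=+4, north=+4); B at (east=4, north=3).
  A is 2 units southwest of B: delta (east=-2, north=-2); A at (east=2, north=1).
Therefore A relative to E: (east=2, north=1).

Answer: A is at (east=2, north=1) relative to E.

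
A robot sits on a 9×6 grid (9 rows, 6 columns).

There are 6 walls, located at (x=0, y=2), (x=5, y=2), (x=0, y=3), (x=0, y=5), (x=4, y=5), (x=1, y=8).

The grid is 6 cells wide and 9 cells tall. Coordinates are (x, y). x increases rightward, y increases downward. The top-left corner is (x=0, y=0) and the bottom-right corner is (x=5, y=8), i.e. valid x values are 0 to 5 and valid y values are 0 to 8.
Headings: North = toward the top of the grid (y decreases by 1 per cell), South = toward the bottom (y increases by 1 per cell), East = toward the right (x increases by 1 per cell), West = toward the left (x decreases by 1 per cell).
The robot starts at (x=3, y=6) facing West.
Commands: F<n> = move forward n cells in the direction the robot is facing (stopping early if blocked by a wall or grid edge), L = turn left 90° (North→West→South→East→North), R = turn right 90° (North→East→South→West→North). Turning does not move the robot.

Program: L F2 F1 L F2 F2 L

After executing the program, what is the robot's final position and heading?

Start: (x=3, y=6), facing West
  L: turn left, now facing South
  F2: move forward 2, now at (x=3, y=8)
  F1: move forward 0/1 (blocked), now at (x=3, y=8)
  L: turn left, now facing East
  F2: move forward 2, now at (x=5, y=8)
  F2: move forward 0/2 (blocked), now at (x=5, y=8)
  L: turn left, now facing North
Final: (x=5, y=8), facing North

Answer: Final position: (x=5, y=8), facing North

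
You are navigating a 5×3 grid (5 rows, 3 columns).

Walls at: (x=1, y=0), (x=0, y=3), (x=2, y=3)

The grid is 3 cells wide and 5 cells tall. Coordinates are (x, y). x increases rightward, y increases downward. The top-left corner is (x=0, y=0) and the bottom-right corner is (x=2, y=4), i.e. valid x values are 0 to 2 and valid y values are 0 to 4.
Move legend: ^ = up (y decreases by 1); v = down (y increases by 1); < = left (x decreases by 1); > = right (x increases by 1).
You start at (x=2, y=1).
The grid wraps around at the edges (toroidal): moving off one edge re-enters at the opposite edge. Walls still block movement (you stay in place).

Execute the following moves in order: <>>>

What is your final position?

Answer: Final position: (x=1, y=1)

Derivation:
Start: (x=2, y=1)
  < (left): (x=2, y=1) -> (x=1, y=1)
  > (right): (x=1, y=1) -> (x=2, y=1)
  > (right): (x=2, y=1) -> (x=0, y=1)
  > (right): (x=0, y=1) -> (x=1, y=1)
Final: (x=1, y=1)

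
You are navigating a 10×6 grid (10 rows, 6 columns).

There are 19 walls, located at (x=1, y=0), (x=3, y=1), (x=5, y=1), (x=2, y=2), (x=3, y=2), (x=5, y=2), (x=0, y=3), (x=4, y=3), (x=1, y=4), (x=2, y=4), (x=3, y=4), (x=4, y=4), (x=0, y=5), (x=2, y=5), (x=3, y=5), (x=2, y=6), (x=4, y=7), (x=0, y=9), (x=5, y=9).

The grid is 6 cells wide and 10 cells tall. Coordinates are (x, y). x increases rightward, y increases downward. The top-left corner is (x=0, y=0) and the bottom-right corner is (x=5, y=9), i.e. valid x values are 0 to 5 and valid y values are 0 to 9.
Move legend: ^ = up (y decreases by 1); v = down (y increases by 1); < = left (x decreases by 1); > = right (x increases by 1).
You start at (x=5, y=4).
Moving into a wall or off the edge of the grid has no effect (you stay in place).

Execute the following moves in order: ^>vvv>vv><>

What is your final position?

Answer: Final position: (x=5, y=8)

Derivation:
Start: (x=5, y=4)
  ^ (up): (x=5, y=4) -> (x=5, y=3)
  > (right): blocked, stay at (x=5, y=3)
  v (down): (x=5, y=3) -> (x=5, y=4)
  v (down): (x=5, y=4) -> (x=5, y=5)
  v (down): (x=5, y=5) -> (x=5, y=6)
  > (right): blocked, stay at (x=5, y=6)
  v (down): (x=5, y=6) -> (x=5, y=7)
  v (down): (x=5, y=7) -> (x=5, y=8)
  > (right): blocked, stay at (x=5, y=8)
  < (left): (x=5, y=8) -> (x=4, y=8)
  > (right): (x=4, y=8) -> (x=5, y=8)
Final: (x=5, y=8)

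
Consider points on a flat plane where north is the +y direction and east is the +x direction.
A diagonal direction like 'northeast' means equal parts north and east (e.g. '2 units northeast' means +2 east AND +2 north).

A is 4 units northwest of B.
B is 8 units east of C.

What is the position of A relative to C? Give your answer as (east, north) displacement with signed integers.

Answer: A is at (east=4, north=4) relative to C.

Derivation:
Place C at the origin (east=0, north=0).
  B is 8 units east of C: delta (east=+8, north=+0); B at (east=8, north=0).
  A is 4 units northwest of B: delta (east=-4, north=+4); A at (east=4, north=4).
Therefore A relative to C: (east=4, north=4).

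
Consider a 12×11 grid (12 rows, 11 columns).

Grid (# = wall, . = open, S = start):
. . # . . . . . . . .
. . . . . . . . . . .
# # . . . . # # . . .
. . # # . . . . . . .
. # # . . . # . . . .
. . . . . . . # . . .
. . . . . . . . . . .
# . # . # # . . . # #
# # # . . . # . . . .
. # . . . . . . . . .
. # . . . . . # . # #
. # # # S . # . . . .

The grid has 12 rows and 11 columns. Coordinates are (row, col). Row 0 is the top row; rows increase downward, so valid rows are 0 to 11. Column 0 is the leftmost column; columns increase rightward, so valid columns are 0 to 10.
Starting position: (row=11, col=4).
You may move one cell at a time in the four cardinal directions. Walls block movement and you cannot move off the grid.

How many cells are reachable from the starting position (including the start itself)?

BFS flood-fill from (row=11, col=4):
  Distance 0: (row=11, col=4)
  Distance 1: (row=10, col=4), (row=11, col=5)
  Distance 2: (row=9, col=4), (row=10, col=3), (row=10, col=5)
  Distance 3: (row=8, col=4), (row=9, col=3), (row=9, col=5), (row=10, col=2), (row=10, col=6)
  Distance 4: (row=8, col=3), (row=8, col=5), (row=9, col=2), (row=9, col=6)
  Distance 5: (row=7, col=3), (row=9, col=7)
  Distance 6: (row=6, col=3), (row=8, col=7), (row=9, col=8)
  Distance 7: (row=5, col=3), (row=6, col=2), (row=6, col=4), (row=7, col=7), (row=8, col=8), (row=9, col=9), (row=10, col=8)
  Distance 8: (row=4, col=3), (row=5, col=2), (row=5, col=4), (row=6, col=1), (row=6, col=5), (row=6, col=7), (row=7, col=6), (row=7, col=8), (row=8, col=9), (row=9, col=10), (row=11, col=8)
  Distance 9: (row=4, col=4), (row=5, col=1), (row=5, col=5), (row=6, col=0), (row=6, col=6), (row=6, col=8), (row=7, col=1), (row=8, col=10), (row=11, col=7), (row=11, col=9)
  Distance 10: (row=3, col=4), (row=4, col=5), (row=5, col=0), (row=5, col=6), (row=5, col=8), (row=6, col=9), (row=11, col=10)
  Distance 11: (row=2, col=4), (row=3, col=5), (row=4, col=0), (row=4, col=8), (row=5, col=9), (row=6, col=10)
  Distance 12: (row=1, col=4), (row=2, col=3), (row=2, col=5), (row=3, col=0), (row=3, col=6), (row=3, col=8), (row=4, col=7), (row=4, col=9), (row=5, col=10)
  Distance 13: (row=0, col=4), (row=1, col=3), (row=1, col=5), (row=2, col=2), (row=2, col=8), (row=3, col=1), (row=3, col=7), (row=3, col=9), (row=4, col=10)
  Distance 14: (row=0, col=3), (row=0, col=5), (row=1, col=2), (row=1, col=6), (row=1, col=8), (row=2, col=9), (row=3, col=10)
  Distance 15: (row=0, col=6), (row=0, col=8), (row=1, col=1), (row=1, col=7), (row=1, col=9), (row=2, col=10)
  Distance 16: (row=0, col=1), (row=0, col=7), (row=0, col=9), (row=1, col=0), (row=1, col=10)
  Distance 17: (row=0, col=0), (row=0, col=10)
Total reachable: 99 (grid has 102 open cells total)

Answer: Reachable cells: 99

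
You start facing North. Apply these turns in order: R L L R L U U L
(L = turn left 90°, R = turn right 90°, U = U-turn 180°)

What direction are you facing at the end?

Start: North
  R (right (90° clockwise)) -> East
  L (left (90° counter-clockwise)) -> North
  L (left (90° counter-clockwise)) -> West
  R (right (90° clockwise)) -> North
  L (left (90° counter-clockwise)) -> West
  U (U-turn (180°)) -> East
  U (U-turn (180°)) -> West
  L (left (90° counter-clockwise)) -> South
Final: South

Answer: Final heading: South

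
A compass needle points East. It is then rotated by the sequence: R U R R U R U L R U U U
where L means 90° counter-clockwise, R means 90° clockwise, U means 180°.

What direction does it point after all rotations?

Start: East
  R (right (90° clockwise)) -> South
  U (U-turn (180°)) -> North
  R (right (90° clockwise)) -> East
  R (right (90° clockwise)) -> South
  U (U-turn (180°)) -> North
  R (right (90° clockwise)) -> East
  U (U-turn (180°)) -> West
  L (left (90° counter-clockwise)) -> South
  R (right (90° clockwise)) -> West
  U (U-turn (180°)) -> East
  U (U-turn (180°)) -> West
  U (U-turn (180°)) -> East
Final: East

Answer: Final heading: East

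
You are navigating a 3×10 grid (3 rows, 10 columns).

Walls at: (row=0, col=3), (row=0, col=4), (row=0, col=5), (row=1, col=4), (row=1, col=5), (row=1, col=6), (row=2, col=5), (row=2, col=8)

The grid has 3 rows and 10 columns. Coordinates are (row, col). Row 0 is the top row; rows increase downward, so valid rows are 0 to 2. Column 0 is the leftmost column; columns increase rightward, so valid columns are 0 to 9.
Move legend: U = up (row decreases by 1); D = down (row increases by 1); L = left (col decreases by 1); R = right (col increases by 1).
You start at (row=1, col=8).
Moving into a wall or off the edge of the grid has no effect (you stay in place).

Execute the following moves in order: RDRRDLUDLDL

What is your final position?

Start: (row=1, col=8)
  R (right): (row=1, col=8) -> (row=1, col=9)
  D (down): (row=1, col=9) -> (row=2, col=9)
  R (right): blocked, stay at (row=2, col=9)
  R (right): blocked, stay at (row=2, col=9)
  D (down): blocked, stay at (row=2, col=9)
  L (left): blocked, stay at (row=2, col=9)
  U (up): (row=2, col=9) -> (row=1, col=9)
  D (down): (row=1, col=9) -> (row=2, col=9)
  L (left): blocked, stay at (row=2, col=9)
  D (down): blocked, stay at (row=2, col=9)
  L (left): blocked, stay at (row=2, col=9)
Final: (row=2, col=9)

Answer: Final position: (row=2, col=9)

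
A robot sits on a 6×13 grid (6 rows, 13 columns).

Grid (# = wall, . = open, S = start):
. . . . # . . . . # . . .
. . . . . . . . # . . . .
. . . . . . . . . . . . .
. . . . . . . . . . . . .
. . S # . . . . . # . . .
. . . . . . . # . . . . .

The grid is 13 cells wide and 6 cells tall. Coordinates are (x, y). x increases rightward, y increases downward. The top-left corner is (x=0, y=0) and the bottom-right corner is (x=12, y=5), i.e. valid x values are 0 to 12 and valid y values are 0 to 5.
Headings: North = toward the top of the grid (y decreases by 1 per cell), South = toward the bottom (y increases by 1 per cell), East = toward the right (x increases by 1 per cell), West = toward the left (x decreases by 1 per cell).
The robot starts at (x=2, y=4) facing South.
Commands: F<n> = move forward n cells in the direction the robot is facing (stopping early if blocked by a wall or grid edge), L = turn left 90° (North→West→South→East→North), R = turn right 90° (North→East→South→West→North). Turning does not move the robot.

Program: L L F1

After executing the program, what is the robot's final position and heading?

Start: (x=2, y=4), facing South
  L: turn left, now facing East
  L: turn left, now facing North
  F1: move forward 1, now at (x=2, y=3)
Final: (x=2, y=3), facing North

Answer: Final position: (x=2, y=3), facing North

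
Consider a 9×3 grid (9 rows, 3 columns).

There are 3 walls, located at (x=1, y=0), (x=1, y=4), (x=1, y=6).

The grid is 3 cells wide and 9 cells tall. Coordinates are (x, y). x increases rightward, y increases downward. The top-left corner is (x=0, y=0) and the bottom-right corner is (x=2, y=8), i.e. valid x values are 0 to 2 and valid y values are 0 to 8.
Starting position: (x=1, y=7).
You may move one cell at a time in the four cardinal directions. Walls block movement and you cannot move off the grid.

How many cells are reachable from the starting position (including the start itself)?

BFS flood-fill from (x=1, y=7):
  Distance 0: (x=1, y=7)
  Distance 1: (x=0, y=7), (x=2, y=7), (x=1, y=8)
  Distance 2: (x=0, y=6), (x=2, y=6), (x=0, y=8), (x=2, y=8)
  Distance 3: (x=0, y=5), (x=2, y=5)
  Distance 4: (x=0, y=4), (x=2, y=4), (x=1, y=5)
  Distance 5: (x=0, y=3), (x=2, y=3)
  Distance 6: (x=0, y=2), (x=2, y=2), (x=1, y=3)
  Distance 7: (x=0, y=1), (x=2, y=1), (x=1, y=2)
  Distance 8: (x=0, y=0), (x=2, y=0), (x=1, y=1)
Total reachable: 24 (grid has 24 open cells total)

Answer: Reachable cells: 24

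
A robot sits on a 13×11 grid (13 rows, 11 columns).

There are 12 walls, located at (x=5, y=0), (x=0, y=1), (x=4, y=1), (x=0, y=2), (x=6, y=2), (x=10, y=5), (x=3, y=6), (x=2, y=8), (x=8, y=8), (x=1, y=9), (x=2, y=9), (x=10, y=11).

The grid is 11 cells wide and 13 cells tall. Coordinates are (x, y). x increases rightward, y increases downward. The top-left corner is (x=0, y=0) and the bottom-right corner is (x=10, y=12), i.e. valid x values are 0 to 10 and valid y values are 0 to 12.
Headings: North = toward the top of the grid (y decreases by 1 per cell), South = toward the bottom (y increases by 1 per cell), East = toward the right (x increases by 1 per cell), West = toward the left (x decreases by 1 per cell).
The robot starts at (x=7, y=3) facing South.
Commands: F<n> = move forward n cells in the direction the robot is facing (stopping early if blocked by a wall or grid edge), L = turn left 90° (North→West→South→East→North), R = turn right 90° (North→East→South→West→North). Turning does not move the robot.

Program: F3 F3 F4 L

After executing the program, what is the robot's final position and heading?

Start: (x=7, y=3), facing South
  F3: move forward 3, now at (x=7, y=6)
  F3: move forward 3, now at (x=7, y=9)
  F4: move forward 3/4 (blocked), now at (x=7, y=12)
  L: turn left, now facing East
Final: (x=7, y=12), facing East

Answer: Final position: (x=7, y=12), facing East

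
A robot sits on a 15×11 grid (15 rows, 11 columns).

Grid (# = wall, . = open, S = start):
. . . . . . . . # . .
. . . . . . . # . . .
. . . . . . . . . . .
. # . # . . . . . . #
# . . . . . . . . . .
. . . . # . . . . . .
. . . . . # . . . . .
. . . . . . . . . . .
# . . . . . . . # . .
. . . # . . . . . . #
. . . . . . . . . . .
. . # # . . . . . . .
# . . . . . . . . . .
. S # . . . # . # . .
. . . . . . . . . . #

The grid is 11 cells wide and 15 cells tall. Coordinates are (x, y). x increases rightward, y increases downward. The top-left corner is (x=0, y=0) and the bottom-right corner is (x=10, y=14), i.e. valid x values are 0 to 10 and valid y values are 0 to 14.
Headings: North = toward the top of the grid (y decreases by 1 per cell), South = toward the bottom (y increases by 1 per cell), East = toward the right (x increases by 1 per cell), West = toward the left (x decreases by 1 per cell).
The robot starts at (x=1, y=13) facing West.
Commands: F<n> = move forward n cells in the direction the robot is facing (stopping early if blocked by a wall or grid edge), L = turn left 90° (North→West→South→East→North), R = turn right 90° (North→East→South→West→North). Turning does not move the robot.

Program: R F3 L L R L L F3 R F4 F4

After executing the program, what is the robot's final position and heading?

Answer: Final position: (x=4, y=14), facing South

Derivation:
Start: (x=1, y=13), facing West
  R: turn right, now facing North
  F3: move forward 3, now at (x=1, y=10)
  L: turn left, now facing West
  L: turn left, now facing South
  R: turn right, now facing West
  L: turn left, now facing South
  L: turn left, now facing East
  F3: move forward 3, now at (x=4, y=10)
  R: turn right, now facing South
  F4: move forward 4, now at (x=4, y=14)
  F4: move forward 0/4 (blocked), now at (x=4, y=14)
Final: (x=4, y=14), facing South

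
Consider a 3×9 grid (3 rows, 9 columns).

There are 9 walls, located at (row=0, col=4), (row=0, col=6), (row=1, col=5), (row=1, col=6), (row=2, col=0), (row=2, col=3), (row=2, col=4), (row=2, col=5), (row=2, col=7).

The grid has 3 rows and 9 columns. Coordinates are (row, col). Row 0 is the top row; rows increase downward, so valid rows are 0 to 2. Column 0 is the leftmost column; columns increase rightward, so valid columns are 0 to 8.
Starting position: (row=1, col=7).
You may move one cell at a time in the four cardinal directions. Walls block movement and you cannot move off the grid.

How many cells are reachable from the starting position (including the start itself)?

BFS flood-fill from (row=1, col=7):
  Distance 0: (row=1, col=7)
  Distance 1: (row=0, col=7), (row=1, col=8)
  Distance 2: (row=0, col=8), (row=2, col=8)
Total reachable: 5 (grid has 18 open cells total)

Answer: Reachable cells: 5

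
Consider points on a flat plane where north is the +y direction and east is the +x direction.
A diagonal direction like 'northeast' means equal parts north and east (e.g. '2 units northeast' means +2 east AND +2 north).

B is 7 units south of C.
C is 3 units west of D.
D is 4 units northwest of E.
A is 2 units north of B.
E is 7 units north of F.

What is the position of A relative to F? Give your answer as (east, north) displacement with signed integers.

Answer: A is at (east=-7, north=6) relative to F.

Derivation:
Place F at the origin (east=0, north=0).
  E is 7 units north of F: delta (east=+0, north=+7); E at (east=0, north=7).
  D is 4 units northwest of E: delta (east=-4, north=+4); D at (east=-4, north=11).
  C is 3 units west of D: delta (east=-3, north=+0); C at (east=-7, north=11).
  B is 7 units south of C: delta (east=+0, north=-7); B at (east=-7, north=4).
  A is 2 units north of B: delta (east=+0, north=+2); A at (east=-7, north=6).
Therefore A relative to F: (east=-7, north=6).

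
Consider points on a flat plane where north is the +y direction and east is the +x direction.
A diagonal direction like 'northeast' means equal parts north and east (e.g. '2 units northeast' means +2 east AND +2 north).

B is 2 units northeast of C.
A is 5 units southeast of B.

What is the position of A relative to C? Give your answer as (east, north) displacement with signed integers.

Place C at the origin (east=0, north=0).
  B is 2 units northeast of C: delta (east=+2, north=+2); B at (east=2, north=2).
  A is 5 units southeast of B: delta (east=+5, north=-5); A at (east=7, north=-3).
Therefore A relative to C: (east=7, north=-3).

Answer: A is at (east=7, north=-3) relative to C.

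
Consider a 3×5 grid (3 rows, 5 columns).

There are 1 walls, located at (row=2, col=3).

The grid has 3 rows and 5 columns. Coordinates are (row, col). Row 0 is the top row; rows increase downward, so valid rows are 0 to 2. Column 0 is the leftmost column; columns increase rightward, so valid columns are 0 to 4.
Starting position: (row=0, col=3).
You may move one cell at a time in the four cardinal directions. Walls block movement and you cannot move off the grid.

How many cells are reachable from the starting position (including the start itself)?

Answer: Reachable cells: 14

Derivation:
BFS flood-fill from (row=0, col=3):
  Distance 0: (row=0, col=3)
  Distance 1: (row=0, col=2), (row=0, col=4), (row=1, col=3)
  Distance 2: (row=0, col=1), (row=1, col=2), (row=1, col=4)
  Distance 3: (row=0, col=0), (row=1, col=1), (row=2, col=2), (row=2, col=4)
  Distance 4: (row=1, col=0), (row=2, col=1)
  Distance 5: (row=2, col=0)
Total reachable: 14 (grid has 14 open cells total)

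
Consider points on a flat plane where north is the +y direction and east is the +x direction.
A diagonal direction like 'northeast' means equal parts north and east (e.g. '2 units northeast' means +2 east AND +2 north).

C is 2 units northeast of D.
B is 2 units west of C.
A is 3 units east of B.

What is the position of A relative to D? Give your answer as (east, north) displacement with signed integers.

Place D at the origin (east=0, north=0).
  C is 2 units northeast of D: delta (east=+2, north=+2); C at (east=2, north=2).
  B is 2 units west of C: delta (east=-2, north=+0); B at (east=0, north=2).
  A is 3 units east of B: delta (east=+3, north=+0); A at (east=3, north=2).
Therefore A relative to D: (east=3, north=2).

Answer: A is at (east=3, north=2) relative to D.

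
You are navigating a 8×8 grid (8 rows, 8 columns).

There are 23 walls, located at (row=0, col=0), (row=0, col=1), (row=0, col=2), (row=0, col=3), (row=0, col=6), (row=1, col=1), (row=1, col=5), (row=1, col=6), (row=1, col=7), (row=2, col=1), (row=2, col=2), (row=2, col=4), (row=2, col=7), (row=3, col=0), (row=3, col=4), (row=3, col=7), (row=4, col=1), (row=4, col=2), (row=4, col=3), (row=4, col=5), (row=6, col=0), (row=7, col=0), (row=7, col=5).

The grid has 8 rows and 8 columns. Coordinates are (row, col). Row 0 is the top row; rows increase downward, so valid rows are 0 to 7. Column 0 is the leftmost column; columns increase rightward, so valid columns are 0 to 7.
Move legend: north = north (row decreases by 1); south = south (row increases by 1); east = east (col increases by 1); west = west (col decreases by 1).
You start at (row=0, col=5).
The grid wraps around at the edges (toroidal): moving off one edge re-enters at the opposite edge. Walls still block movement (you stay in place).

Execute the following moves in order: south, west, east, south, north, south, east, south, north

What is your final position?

Answer: Final position: (row=0, col=5)

Derivation:
Start: (row=0, col=5)
  south (south): blocked, stay at (row=0, col=5)
  west (west): (row=0, col=5) -> (row=0, col=4)
  east (east): (row=0, col=4) -> (row=0, col=5)
  south (south): blocked, stay at (row=0, col=5)
  north (north): blocked, stay at (row=0, col=5)
  south (south): blocked, stay at (row=0, col=5)
  east (east): blocked, stay at (row=0, col=5)
  south (south): blocked, stay at (row=0, col=5)
  north (north): blocked, stay at (row=0, col=5)
Final: (row=0, col=5)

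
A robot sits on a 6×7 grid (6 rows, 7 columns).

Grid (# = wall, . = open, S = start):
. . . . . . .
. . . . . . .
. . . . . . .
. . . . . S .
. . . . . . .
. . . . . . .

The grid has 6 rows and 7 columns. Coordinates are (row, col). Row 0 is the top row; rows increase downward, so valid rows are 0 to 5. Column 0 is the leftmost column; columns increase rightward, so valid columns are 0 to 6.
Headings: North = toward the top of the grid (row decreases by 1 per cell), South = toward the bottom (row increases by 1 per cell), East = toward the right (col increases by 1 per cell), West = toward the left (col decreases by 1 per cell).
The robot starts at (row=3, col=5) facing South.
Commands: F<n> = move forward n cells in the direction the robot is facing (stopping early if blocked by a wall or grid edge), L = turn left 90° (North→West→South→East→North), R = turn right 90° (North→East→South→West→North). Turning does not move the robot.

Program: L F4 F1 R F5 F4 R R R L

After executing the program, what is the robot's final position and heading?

Start: (row=3, col=5), facing South
  L: turn left, now facing East
  F4: move forward 1/4 (blocked), now at (row=3, col=6)
  F1: move forward 0/1 (blocked), now at (row=3, col=6)
  R: turn right, now facing South
  F5: move forward 2/5 (blocked), now at (row=5, col=6)
  F4: move forward 0/4 (blocked), now at (row=5, col=6)
  R: turn right, now facing West
  R: turn right, now facing North
  R: turn right, now facing East
  L: turn left, now facing North
Final: (row=5, col=6), facing North

Answer: Final position: (row=5, col=6), facing North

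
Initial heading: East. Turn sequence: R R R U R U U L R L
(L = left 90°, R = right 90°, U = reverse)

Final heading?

Start: East
  R (right (90° clockwise)) -> South
  R (right (90° clockwise)) -> West
  R (right (90° clockwise)) -> North
  U (U-turn (180°)) -> South
  R (right (90° clockwise)) -> West
  U (U-turn (180°)) -> East
  U (U-turn (180°)) -> West
  L (left (90° counter-clockwise)) -> South
  R (right (90° clockwise)) -> West
  L (left (90° counter-clockwise)) -> South
Final: South

Answer: Final heading: South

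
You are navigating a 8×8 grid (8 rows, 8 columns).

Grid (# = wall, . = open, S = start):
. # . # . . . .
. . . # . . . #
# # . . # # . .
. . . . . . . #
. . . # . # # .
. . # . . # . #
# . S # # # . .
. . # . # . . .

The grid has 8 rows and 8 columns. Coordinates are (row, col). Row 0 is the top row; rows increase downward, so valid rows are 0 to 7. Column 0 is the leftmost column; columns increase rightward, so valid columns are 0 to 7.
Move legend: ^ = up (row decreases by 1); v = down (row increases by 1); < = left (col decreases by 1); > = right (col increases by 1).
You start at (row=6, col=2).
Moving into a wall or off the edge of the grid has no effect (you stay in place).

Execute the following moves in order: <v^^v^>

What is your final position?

Start: (row=6, col=2)
  < (left): (row=6, col=2) -> (row=6, col=1)
  v (down): (row=6, col=1) -> (row=7, col=1)
  ^ (up): (row=7, col=1) -> (row=6, col=1)
  ^ (up): (row=6, col=1) -> (row=5, col=1)
  v (down): (row=5, col=1) -> (row=6, col=1)
  ^ (up): (row=6, col=1) -> (row=5, col=1)
  > (right): blocked, stay at (row=5, col=1)
Final: (row=5, col=1)

Answer: Final position: (row=5, col=1)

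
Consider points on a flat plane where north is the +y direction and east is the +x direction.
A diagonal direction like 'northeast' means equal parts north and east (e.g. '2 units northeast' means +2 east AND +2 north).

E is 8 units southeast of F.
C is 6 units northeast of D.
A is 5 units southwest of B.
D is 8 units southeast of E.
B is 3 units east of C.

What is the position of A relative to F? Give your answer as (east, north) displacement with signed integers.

Answer: A is at (east=20, north=-15) relative to F.

Derivation:
Place F at the origin (east=0, north=0).
  E is 8 units southeast of F: delta (east=+8, north=-8); E at (east=8, north=-8).
  D is 8 units southeast of E: delta (east=+8, north=-8); D at (east=16, north=-16).
  C is 6 units northeast of D: delta (east=+6, north=+6); C at (east=22, north=-10).
  B is 3 units east of C: delta (east=+3, north=+0); B at (east=25, north=-10).
  A is 5 units southwest of B: delta (east=-5, north=-5); A at (east=20, north=-15).
Therefore A relative to F: (east=20, north=-15).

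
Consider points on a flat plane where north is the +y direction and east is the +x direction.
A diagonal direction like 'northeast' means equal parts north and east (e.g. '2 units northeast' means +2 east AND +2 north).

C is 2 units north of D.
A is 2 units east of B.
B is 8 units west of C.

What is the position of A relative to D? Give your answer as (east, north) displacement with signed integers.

Answer: A is at (east=-6, north=2) relative to D.

Derivation:
Place D at the origin (east=0, north=0).
  C is 2 units north of D: delta (east=+0, north=+2); C at (east=0, north=2).
  B is 8 units west of C: delta (east=-8, north=+0); B at (east=-8, north=2).
  A is 2 units east of B: delta (east=+2, north=+0); A at (east=-6, north=2).
Therefore A relative to D: (east=-6, north=2).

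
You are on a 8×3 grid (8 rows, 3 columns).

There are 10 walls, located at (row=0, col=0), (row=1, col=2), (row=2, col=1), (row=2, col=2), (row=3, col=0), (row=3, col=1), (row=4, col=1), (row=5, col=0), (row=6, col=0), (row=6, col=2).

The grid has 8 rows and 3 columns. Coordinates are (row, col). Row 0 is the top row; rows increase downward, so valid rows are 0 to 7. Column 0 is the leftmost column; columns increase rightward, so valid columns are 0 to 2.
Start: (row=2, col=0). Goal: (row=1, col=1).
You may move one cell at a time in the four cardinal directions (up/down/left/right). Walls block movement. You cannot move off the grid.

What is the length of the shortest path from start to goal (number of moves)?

BFS from (row=2, col=0) until reaching (row=1, col=1):
  Distance 0: (row=2, col=0)
  Distance 1: (row=1, col=0)
  Distance 2: (row=1, col=1)  <- goal reached here
One shortest path (2 moves): (row=2, col=0) -> (row=1, col=0) -> (row=1, col=1)

Answer: Shortest path length: 2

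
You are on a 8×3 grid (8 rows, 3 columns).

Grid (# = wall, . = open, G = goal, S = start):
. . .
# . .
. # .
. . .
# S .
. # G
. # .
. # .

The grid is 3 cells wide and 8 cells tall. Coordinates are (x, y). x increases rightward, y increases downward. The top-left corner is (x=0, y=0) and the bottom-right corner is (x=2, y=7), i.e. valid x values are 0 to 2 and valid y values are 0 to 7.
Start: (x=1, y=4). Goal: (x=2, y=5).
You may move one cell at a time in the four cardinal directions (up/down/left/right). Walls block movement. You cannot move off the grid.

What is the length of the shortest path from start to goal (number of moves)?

Answer: Shortest path length: 2

Derivation:
BFS from (x=1, y=4) until reaching (x=2, y=5):
  Distance 0: (x=1, y=4)
  Distance 1: (x=1, y=3), (x=2, y=4)
  Distance 2: (x=0, y=3), (x=2, y=3), (x=2, y=5)  <- goal reached here
One shortest path (2 moves): (x=1, y=4) -> (x=2, y=4) -> (x=2, y=5)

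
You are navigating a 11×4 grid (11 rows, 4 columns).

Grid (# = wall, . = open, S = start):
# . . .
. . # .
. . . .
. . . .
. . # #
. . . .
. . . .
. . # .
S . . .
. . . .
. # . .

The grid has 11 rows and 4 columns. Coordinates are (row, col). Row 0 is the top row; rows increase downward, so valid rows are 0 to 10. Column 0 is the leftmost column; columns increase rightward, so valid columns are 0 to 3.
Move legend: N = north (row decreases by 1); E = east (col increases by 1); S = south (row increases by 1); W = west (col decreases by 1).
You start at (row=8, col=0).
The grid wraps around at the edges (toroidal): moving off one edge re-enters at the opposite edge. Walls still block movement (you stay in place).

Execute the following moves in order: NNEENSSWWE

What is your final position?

Start: (row=8, col=0)
  N (north): (row=8, col=0) -> (row=7, col=0)
  N (north): (row=7, col=0) -> (row=6, col=0)
  E (east): (row=6, col=0) -> (row=6, col=1)
  E (east): (row=6, col=1) -> (row=6, col=2)
  N (north): (row=6, col=2) -> (row=5, col=2)
  S (south): (row=5, col=2) -> (row=6, col=2)
  S (south): blocked, stay at (row=6, col=2)
  W (west): (row=6, col=2) -> (row=6, col=1)
  W (west): (row=6, col=1) -> (row=6, col=0)
  E (east): (row=6, col=0) -> (row=6, col=1)
Final: (row=6, col=1)

Answer: Final position: (row=6, col=1)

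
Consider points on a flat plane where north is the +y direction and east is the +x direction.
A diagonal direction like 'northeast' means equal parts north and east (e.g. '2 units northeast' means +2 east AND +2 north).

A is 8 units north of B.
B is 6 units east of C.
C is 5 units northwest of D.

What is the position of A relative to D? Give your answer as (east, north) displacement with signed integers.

Place D at the origin (east=0, north=0).
  C is 5 units northwest of D: delta (east=-5, north=+5); C at (east=-5, north=5).
  B is 6 units east of C: delta (east=+6, north=+0); B at (east=1, north=5).
  A is 8 units north of B: delta (east=+0, north=+8); A at (east=1, north=13).
Therefore A relative to D: (east=1, north=13).

Answer: A is at (east=1, north=13) relative to D.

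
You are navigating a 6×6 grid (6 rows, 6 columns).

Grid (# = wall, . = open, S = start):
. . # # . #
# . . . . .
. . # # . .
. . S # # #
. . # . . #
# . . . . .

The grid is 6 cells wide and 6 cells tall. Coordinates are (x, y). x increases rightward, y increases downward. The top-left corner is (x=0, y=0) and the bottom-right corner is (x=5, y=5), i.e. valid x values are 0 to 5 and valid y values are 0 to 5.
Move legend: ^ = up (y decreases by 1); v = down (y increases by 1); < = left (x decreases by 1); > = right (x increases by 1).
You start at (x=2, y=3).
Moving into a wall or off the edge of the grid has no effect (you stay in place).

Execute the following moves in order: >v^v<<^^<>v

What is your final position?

Answer: Final position: (x=1, y=3)

Derivation:
Start: (x=2, y=3)
  > (right): blocked, stay at (x=2, y=3)
  v (down): blocked, stay at (x=2, y=3)
  ^ (up): blocked, stay at (x=2, y=3)
  v (down): blocked, stay at (x=2, y=3)
  < (left): (x=2, y=3) -> (x=1, y=3)
  < (left): (x=1, y=3) -> (x=0, y=3)
  ^ (up): (x=0, y=3) -> (x=0, y=2)
  ^ (up): blocked, stay at (x=0, y=2)
  < (left): blocked, stay at (x=0, y=2)
  > (right): (x=0, y=2) -> (x=1, y=2)
  v (down): (x=1, y=2) -> (x=1, y=3)
Final: (x=1, y=3)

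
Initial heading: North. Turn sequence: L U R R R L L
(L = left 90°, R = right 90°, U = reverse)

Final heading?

Answer: Final heading: South

Derivation:
Start: North
  L (left (90° counter-clockwise)) -> West
  U (U-turn (180°)) -> East
  R (right (90° clockwise)) -> South
  R (right (90° clockwise)) -> West
  R (right (90° clockwise)) -> North
  L (left (90° counter-clockwise)) -> West
  L (left (90° counter-clockwise)) -> South
Final: South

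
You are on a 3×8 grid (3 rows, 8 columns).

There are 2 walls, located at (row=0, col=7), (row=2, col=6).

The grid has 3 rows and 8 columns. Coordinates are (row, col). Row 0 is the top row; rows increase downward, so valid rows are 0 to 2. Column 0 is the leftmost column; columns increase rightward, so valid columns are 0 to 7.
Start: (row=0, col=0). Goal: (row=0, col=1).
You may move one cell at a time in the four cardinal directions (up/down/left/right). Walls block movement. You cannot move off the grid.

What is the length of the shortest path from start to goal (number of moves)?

BFS from (row=0, col=0) until reaching (row=0, col=1):
  Distance 0: (row=0, col=0)
  Distance 1: (row=0, col=1), (row=1, col=0)  <- goal reached here
One shortest path (1 moves): (row=0, col=0) -> (row=0, col=1)

Answer: Shortest path length: 1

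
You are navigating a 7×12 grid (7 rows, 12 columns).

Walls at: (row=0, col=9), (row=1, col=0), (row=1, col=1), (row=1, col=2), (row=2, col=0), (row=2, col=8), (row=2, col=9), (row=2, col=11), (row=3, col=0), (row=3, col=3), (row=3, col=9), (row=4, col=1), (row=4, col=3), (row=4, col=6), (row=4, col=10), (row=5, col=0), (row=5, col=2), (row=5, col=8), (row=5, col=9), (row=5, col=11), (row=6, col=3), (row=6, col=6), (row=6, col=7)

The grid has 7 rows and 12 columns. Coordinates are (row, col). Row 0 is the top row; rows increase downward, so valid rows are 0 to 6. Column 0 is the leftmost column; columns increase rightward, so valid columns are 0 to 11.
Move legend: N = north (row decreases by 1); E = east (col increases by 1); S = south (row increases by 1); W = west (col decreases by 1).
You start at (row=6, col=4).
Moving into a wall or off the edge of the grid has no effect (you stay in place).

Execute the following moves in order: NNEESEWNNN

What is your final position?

Answer: Final position: (row=2, col=5)

Derivation:
Start: (row=6, col=4)
  N (north): (row=6, col=4) -> (row=5, col=4)
  N (north): (row=5, col=4) -> (row=4, col=4)
  E (east): (row=4, col=4) -> (row=4, col=5)
  E (east): blocked, stay at (row=4, col=5)
  S (south): (row=4, col=5) -> (row=5, col=5)
  E (east): (row=5, col=5) -> (row=5, col=6)
  W (west): (row=5, col=6) -> (row=5, col=5)
  N (north): (row=5, col=5) -> (row=4, col=5)
  N (north): (row=4, col=5) -> (row=3, col=5)
  N (north): (row=3, col=5) -> (row=2, col=5)
Final: (row=2, col=5)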